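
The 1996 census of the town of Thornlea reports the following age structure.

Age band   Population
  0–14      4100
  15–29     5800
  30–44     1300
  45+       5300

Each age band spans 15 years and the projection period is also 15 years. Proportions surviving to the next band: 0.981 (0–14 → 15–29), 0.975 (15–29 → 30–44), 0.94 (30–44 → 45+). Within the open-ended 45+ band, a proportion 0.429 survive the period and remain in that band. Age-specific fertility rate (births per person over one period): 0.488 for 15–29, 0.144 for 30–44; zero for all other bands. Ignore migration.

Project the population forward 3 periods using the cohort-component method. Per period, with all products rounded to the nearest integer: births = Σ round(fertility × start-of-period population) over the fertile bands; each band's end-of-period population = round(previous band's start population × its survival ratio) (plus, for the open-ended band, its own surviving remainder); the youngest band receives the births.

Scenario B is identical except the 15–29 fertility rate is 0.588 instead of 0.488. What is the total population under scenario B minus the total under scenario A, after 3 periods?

1581

Numbering the groups 1..4 from youngest to oldest:
Period 1:
Births: 5800 * 0.488 = 2830, 1300 * 0.144 = 187 ⇒ total 3017
Group 2: 4100 * 0.981 = 4022
Group 3: 5800 * 0.975 = 5655
Group 4: 1300 * 0.94 + 5300 * 0.429 = 1222 + 2274 = 3496
→ [3017, 4022, 5655, 3496]
Period 2:
Births: 4022 * 0.488 = 1963, 5655 * 0.144 = 814 ⇒ total 2777
Group 2: 3017 * 0.981 = 2960
Group 3: 4022 * 0.975 = 3921
Group 4: 5655 * 0.94 + 3496 * 0.429 = 5316 + 1500 = 6816
→ [2777, 2960, 3921, 6816]
Period 3:
Births: 2960 * 0.488 = 1444, 3921 * 0.144 = 565 ⇒ total 2009
Group 2: 2777 * 0.981 = 2724
Group 3: 2960 * 0.975 = 2886
Group 4: 3921 * 0.94 + 6816 * 0.429 = 3686 + 2924 = 6610
→ [2009, 2724, 2886, 6610]
Scenario A total after 3 periods: 14229
Scenario B projection —
Period 1:
Births: 5800 * 0.588 = 3410, 1300 * 0.144 = 187 ⇒ total 3597
Group 2: 4100 * 0.981 = 4022
Group 3: 5800 * 0.975 = 5655
Group 4: 1300 * 0.94 + 5300 * 0.429 = 1222 + 2274 = 3496
→ [3597, 4022, 5655, 3496]
Period 2:
Births: 4022 * 0.588 = 2365, 5655 * 0.144 = 814 ⇒ total 3179
Group 2: 3597 * 0.981 = 3529
Group 3: 4022 * 0.975 = 3921
Group 4: 5655 * 0.94 + 3496 * 0.429 = 5316 + 1500 = 6816
→ [3179, 3529, 3921, 6816]
Period 3:
Births: 3529 * 0.588 = 2075, 3921 * 0.144 = 565 ⇒ total 2640
Group 2: 3179 * 0.981 = 3119
Group 3: 3529 * 0.975 = 3441
Group 4: 3921 * 0.94 + 6816 * 0.429 = 3686 + 2924 = 6610
→ [2640, 3119, 3441, 6610]
Scenario B total after 3 periods: 15810
Difference B − A = 15810 − 14229 = 1581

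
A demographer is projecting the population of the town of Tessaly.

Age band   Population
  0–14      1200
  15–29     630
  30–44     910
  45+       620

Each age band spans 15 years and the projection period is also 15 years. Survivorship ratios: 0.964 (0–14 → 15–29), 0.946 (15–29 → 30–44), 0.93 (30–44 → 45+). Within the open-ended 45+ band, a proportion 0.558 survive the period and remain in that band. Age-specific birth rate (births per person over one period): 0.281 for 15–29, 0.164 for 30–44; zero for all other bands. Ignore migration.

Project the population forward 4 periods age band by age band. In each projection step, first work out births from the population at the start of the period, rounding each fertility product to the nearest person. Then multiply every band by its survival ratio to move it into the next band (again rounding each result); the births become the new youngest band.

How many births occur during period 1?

Period 1.
Births: 630 * 0.281 = 177, 910 * 0.164 = 149 → 326
15–29: 1200 * 0.964 = 1157
30–44: 630 * 0.946 = 596
45+: 910 * 0.93 + 620 * 0.558 = 846 + 346 = 1192
Population now: 0–14=326, 15–29=1157, 30–44=596, 45+=1192

326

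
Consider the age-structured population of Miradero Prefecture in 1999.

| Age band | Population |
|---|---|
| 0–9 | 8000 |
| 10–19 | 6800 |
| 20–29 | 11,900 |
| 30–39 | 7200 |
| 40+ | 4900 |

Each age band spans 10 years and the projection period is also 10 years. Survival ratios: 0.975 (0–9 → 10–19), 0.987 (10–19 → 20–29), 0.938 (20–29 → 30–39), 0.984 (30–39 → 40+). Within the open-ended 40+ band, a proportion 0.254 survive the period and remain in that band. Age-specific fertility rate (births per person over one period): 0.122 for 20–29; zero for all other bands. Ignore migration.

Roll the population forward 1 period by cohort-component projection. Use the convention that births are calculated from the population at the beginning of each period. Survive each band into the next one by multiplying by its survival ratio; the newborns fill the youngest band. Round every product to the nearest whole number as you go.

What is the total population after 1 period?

Call the groups 1 to 5, youngest first.
— Period 1 —
Births: 11900 × 0.122 = 1452
Group 2: 8000 × 0.975 = 7800
Group 3: 6800 × 0.987 = 6712
Group 4: 11900 × 0.938 = 11162
Group 5: 7200 × 0.984 + 4900 × 0.254 = 7085 + 1245 = 8330
Population now: 0–9=1452, 10–19=7800, 20–29=6712, 30–39=11162, 40+=8330
Total after period 1: 1452 + 7800 + 6712 + 11162 + 8330 = 35456

35456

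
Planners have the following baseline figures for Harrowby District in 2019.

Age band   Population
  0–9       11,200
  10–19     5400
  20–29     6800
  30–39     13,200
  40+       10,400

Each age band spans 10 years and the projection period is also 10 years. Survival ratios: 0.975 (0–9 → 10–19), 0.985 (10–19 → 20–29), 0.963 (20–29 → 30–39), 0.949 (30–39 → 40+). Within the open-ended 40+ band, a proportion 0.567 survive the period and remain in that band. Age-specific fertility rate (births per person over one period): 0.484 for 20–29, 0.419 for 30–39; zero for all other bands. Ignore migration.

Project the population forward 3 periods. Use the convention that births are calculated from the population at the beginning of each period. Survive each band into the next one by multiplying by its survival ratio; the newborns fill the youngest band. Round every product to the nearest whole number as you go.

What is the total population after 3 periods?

Period 1.
Births: 6800 × 0.484 = 3291 ; 13200 × 0.419 = 5531 → 8822
10–19: 11200 × 0.975 = 10920
20–29: 5400 × 0.985 = 5319
30–39: 6800 × 0.963 = 6548
40+: 13200 × 0.949 + 10400 × 0.567 = 12527 + 5897 = 18424
→ [8822, 10920, 5319, 6548, 18424]
Period 2.
Births: 5319 × 0.484 = 2574 ; 6548 × 0.419 = 2744 → 5318
10–19: 8822 × 0.975 = 8601
20–29: 10920 × 0.985 = 10756
30–39: 5319 × 0.963 = 5122
40+: 6548 × 0.949 + 18424 × 0.567 = 6214 + 10446 = 16660
→ [5318, 8601, 10756, 5122, 16660]
Period 3.
Births: 10756 × 0.484 = 5206 ; 5122 × 0.419 = 2146 → 7352
10–19: 5318 × 0.975 = 5185
20–29: 8601 × 0.985 = 8472
30–39: 10756 × 0.963 = 10358
40+: 5122 × 0.949 + 16660 × 0.567 = 4861 + 9446 = 14307
→ [7352, 5185, 8472, 10358, 14307]
Total after period 3: 7352 + 5185 + 8472 + 10358 + 14307 = 45674

45674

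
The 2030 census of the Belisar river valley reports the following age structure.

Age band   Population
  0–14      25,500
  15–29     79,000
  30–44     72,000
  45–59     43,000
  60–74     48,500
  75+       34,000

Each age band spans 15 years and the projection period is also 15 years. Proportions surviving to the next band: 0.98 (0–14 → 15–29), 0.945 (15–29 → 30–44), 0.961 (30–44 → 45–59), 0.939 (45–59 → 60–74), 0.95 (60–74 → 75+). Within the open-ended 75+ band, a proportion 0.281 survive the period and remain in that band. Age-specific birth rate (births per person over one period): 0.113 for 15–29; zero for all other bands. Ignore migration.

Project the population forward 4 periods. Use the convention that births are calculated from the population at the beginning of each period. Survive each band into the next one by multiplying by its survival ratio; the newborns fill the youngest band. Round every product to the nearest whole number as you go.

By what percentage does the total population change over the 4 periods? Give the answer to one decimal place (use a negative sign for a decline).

Numbering the bands 1..6 from youngest to oldest:
Period 1.
Births: 79000 × 0.113 = 8927
Band 2: 25500 × 0.98 = 24990
Band 3: 79000 × 0.945 = 74655
Band 4: 72000 × 0.961 = 69192
Band 5: 43000 × 0.939 = 40377
Band 6: 48500 × 0.95 + 34000 × 0.281 = 46075 + 9554 = 55629
→ [8927, 24990, 74655, 69192, 40377, 55629]
Period 2.
Births: 24990 × 0.113 = 2824
Band 2: 8927 × 0.98 = 8748
Band 3: 24990 × 0.945 = 23616
Band 4: 74655 × 0.961 = 71743
Band 5: 69192 × 0.939 = 64971
Band 6: 40377 × 0.95 + 55629 × 0.281 = 38358 + 15632 = 53990
→ [2824, 8748, 23616, 71743, 64971, 53990]
Period 3.
Births: 8748 × 0.113 = 989
Band 2: 2824 × 0.98 = 2768
Band 3: 8748 × 0.945 = 8267
Band 4: 23616 × 0.961 = 22695
Band 5: 71743 × 0.939 = 67367
Band 6: 64971 × 0.95 + 53990 × 0.281 = 61722 + 15171 = 76893
→ [989, 2768, 8267, 22695, 67367, 76893]
Period 4.
Births: 2768 × 0.113 = 313
Band 2: 989 × 0.98 = 969
Band 3: 2768 × 0.945 = 2616
Band 4: 8267 × 0.961 = 7945
Band 5: 22695 × 0.939 = 21311
Band 6: 67367 × 0.95 + 76893 × 0.281 = 63999 + 21607 = 85606
→ [313, 969, 2616, 7945, 21311, 85606]
Total: 302000 → 118760; change = -183240; percentage change = -60.7%

-60.7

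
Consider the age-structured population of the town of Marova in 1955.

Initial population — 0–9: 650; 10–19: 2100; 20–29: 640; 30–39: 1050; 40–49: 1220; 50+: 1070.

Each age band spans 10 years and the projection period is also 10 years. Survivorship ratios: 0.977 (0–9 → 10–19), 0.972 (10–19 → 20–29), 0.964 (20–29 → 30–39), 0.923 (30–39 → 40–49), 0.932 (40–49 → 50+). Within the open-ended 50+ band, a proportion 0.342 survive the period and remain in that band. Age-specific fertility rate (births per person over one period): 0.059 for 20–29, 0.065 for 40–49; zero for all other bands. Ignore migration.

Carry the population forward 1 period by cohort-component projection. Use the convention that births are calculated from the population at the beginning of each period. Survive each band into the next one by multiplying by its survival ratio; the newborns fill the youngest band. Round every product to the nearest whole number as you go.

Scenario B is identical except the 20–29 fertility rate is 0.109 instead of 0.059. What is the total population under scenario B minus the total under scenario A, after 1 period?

Period 1:
Births: 640 * 0.059 = 38  |  1220 * 0.065 = 79 ⇒ total 117
10–19: 650 * 0.977 = 635
20–29: 2100 * 0.972 = 2041
30–39: 640 * 0.964 = 617
40–49: 1050 * 0.923 = 969
50+: 1220 * 0.932 + 1070 * 0.342 = 1137 + 366 = 1503
Giving 117 / 635 / 2041 / 617 / 969 / 1503.
Scenario A total after 1 period: 5882
Scenario B projection —
Period 1:
Births: 640 * 0.109 = 70  |  1220 * 0.065 = 79 ⇒ total 149
10–19: 650 * 0.977 = 635
20–29: 2100 * 0.972 = 2041
30–39: 640 * 0.964 = 617
40–49: 1050 * 0.923 = 969
50+: 1220 * 0.932 + 1070 * 0.342 = 1137 + 366 = 1503
Giving 149 / 635 / 2041 / 617 / 969 / 1503.
Scenario B total after 1 period: 5914
Difference B − A = 5914 − 5882 = 32

32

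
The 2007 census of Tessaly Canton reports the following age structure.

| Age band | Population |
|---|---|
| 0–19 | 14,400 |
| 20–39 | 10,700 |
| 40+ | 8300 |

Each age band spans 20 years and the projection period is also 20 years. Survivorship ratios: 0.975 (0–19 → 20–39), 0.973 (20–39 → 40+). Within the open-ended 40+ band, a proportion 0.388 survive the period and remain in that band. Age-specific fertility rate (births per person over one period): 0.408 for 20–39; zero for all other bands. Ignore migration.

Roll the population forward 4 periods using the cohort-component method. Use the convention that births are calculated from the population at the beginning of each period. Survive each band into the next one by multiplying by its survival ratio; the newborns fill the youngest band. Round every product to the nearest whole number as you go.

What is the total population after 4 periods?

13867

(Groups numbered youngest = 1 to oldest = 3.)
Period 1.
Births: 10700 × 0.408 = 4366
Group 2: 14400 × 0.975 = 14040
Group 3: 10700 × 0.973 + 8300 × 0.388 = 10411 + 3220 = 13631
→ [4366, 14040, 13631]
Period 2.
Births: 14040 × 0.408 = 5728
Group 2: 4366 × 0.975 = 4257
Group 3: 14040 × 0.973 + 13631 × 0.388 = 13661 + 5289 = 18950
→ [5728, 4257, 18950]
Period 3.
Births: 4257 × 0.408 = 1737
Group 2: 5728 × 0.975 = 5585
Group 3: 4257 × 0.973 + 18950 × 0.388 = 4142 + 7353 = 11495
→ [1737, 5585, 11495]
Period 4.
Births: 5585 × 0.408 = 2279
Group 2: 1737 × 0.975 = 1694
Group 3: 5585 × 0.973 + 11495 × 0.388 = 5434 + 4460 = 9894
→ [2279, 1694, 9894]
Total after period 4: 2279 + 1694 + 9894 = 13867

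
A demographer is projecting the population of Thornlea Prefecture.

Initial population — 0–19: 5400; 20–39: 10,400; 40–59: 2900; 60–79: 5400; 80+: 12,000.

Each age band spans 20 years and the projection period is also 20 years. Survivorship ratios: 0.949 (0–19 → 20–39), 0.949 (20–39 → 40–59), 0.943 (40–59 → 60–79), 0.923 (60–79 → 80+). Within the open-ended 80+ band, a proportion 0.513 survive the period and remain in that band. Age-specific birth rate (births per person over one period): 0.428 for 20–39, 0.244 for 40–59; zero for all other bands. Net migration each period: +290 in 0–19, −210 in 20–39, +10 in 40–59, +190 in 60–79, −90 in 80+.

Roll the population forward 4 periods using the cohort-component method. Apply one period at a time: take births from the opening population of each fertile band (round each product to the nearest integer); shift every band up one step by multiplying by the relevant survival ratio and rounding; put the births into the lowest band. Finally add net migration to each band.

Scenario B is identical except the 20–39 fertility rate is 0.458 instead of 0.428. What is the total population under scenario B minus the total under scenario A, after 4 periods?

Let group 1 be 0–19 through group 5 = 80+.
Period 1:
Births: 10400 × 0.428 = 4451 ; 2900 × 0.244 = 708 → total 5159
Group 2: 5400 × 0.949 = 5125
Group 3: 10400 × 0.949 = 9870
Group 4: 2900 × 0.943 = 2735
Group 5: 5400 × 0.923 + 12000 × 0.513 = 4984 + 6156 = 11140
Net migration: Group 1 + 290 → 5449; Group 2 − 210 → 4915; Group 3 + 10 → 9880; Group 4 + 190 → 2925; Group 5 − 90 → 11050
Population now: 0–19=5449, 20–39=4915, 40–59=9880, 60–79=2925, 80+=11050
Period 2:
Births: 4915 × 0.428 = 2104 ; 9880 × 0.244 = 2411 → total 4515
Group 2: 5449 × 0.949 = 5171
Group 3: 4915 × 0.949 = 4664
Group 4: 9880 × 0.943 = 9317
Group 5: 2925 × 0.923 + 11050 × 0.513 = 2700 + 5669 = 8369
Net migration: Group 1 + 290 → 4805; Group 2 − 210 → 4961; Group 3 + 10 → 4674; Group 4 + 190 → 9507; Group 5 − 90 → 8279
Population now: 0–19=4805, 20–39=4961, 40–59=4674, 60–79=9507, 80+=8279
Period 3:
Births: 4961 × 0.428 = 2123 ; 4674 × 0.244 = 1140 → total 3263
Group 2: 4805 × 0.949 = 4560
Group 3: 4961 × 0.949 = 4708
Group 4: 4674 × 0.943 = 4408
Group 5: 9507 × 0.923 + 8279 × 0.513 = 8775 + 4247 = 13022
Net migration: Group 1 + 290 → 3553; Group 2 − 210 → 4350; Group 3 + 10 → 4718; Group 4 + 190 → 4598; Group 5 − 90 → 12932
Population now: 0–19=3553, 20–39=4350, 40–59=4718, 60–79=4598, 80+=12932
Period 4:
Births: 4350 × 0.428 = 1862 ; 4718 × 0.244 = 1151 → total 3013
Group 2: 3553 × 0.949 = 3372
Group 3: 4350 × 0.949 = 4128
Group 4: 4718 × 0.943 = 4449
Group 5: 4598 × 0.923 + 12932 × 0.513 = 4244 + 6634 = 10878
Net migration: Group 1 + 290 → 3303; Group 2 − 210 → 3162; Group 3 + 10 → 4138; Group 4 + 190 → 4639; Group 5 − 90 → 10788
Population now: 0–19=3303, 20–39=3162, 40–59=4138, 60–79=4639, 80+=10788
Scenario A total after 4 periods: 26030
Scenario B projection —
Period 1:
Births: 10400 × 0.458 = 4763 ; 2900 × 0.244 = 708 → total 5471
Group 2: 5400 × 0.949 = 5125
Group 3: 10400 × 0.949 = 9870
Group 4: 2900 × 0.943 = 2735
Group 5: 5400 × 0.923 + 12000 × 0.513 = 4984 + 6156 = 11140
Net migration: Group 1 + 290 → 5761; Group 2 − 210 → 4915; Group 3 + 10 → 9880; Group 4 + 190 → 2925; Group 5 − 90 → 11050
Population now: 0–19=5761, 20–39=4915, 40–59=9880, 60–79=2925, 80+=11050
Period 2:
Births: 4915 × 0.458 = 2251 ; 9880 × 0.244 = 2411 → total 4662
Group 2: 5761 × 0.949 = 5467
Group 3: 4915 × 0.949 = 4664
Group 4: 9880 × 0.943 = 9317
Group 5: 2925 × 0.923 + 11050 × 0.513 = 2700 + 5669 = 8369
Net migration: Group 1 + 290 → 4952; Group 2 − 210 → 5257; Group 3 + 10 → 4674; Group 4 + 190 → 9507; Group 5 − 90 → 8279
Population now: 0–19=4952, 20–39=5257, 40–59=4674, 60–79=9507, 80+=8279
Period 3:
Births: 5257 × 0.458 = 2408 ; 4674 × 0.244 = 1140 → total 3548
Group 2: 4952 × 0.949 = 4699
Group 3: 5257 × 0.949 = 4989
Group 4: 4674 × 0.943 = 4408
Group 5: 9507 × 0.923 + 8279 × 0.513 = 8775 + 4247 = 13022
Net migration: Group 1 + 290 → 3838; Group 2 − 210 → 4489; Group 3 + 10 → 4999; Group 4 + 190 → 4598; Group 5 − 90 → 12932
Population now: 0–19=3838, 20–39=4489, 40–59=4999, 60–79=4598, 80+=12932
Period 4:
Births: 4489 × 0.458 = 2056 ; 4999 × 0.244 = 1220 → total 3276
Group 2: 3838 × 0.949 = 3642
Group 3: 4489 × 0.949 = 4260
Group 4: 4999 × 0.943 = 4714
Group 5: 4598 × 0.923 + 12932 × 0.513 = 4244 + 6634 = 10878
Net migration: Group 1 + 290 → 3566; Group 2 − 210 → 3432; Group 3 + 10 → 4270; Group 4 + 190 → 4904; Group 5 − 90 → 10788
Population now: 0–19=3566, 20–39=3432, 40–59=4270, 60–79=4904, 80+=10788
Scenario B total after 4 periods: 26960
Difference B − A = 26960 − 26030 = 930

930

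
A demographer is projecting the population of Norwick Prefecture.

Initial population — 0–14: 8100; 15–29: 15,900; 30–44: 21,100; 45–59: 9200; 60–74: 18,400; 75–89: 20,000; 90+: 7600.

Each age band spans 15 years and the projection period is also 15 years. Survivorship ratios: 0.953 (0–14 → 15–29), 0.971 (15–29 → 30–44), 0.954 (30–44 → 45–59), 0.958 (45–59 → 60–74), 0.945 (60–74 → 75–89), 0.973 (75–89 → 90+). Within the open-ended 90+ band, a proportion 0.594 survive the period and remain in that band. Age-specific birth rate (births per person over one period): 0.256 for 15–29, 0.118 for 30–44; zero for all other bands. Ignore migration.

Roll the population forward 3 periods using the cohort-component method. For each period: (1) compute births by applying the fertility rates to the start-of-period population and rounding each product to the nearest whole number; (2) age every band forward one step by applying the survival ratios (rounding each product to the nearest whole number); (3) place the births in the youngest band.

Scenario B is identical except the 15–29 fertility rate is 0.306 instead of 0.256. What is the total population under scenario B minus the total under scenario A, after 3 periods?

(Bands numbered youngest = 1 to oldest = 7.)
After projecting period 1:
Births: 15900 * 0.256 = 4070  |  21100 * 0.118 = 2490 → 6560
Band 2: 8100 * 0.953 = 7719
Band 3: 15900 * 0.971 = 15439
Band 4: 21100 * 0.954 = 20129
Band 5: 9200 * 0.958 = 8814
Band 6: 18400 * 0.945 = 17388
Band 7: 20000 * 0.973 + 7600 * 0.594 = 19460 + 4514 = 23974
Population now: 0–14=6560, 15–29=7719, 30–44=15439, 45–59=20129, 60–74=8814, 75–89=17388, 90+=23974
After projecting period 2:
Births: 7719 * 0.256 = 1976  |  15439 * 0.118 = 1822 → 3798
Band 2: 6560 * 0.953 = 6252
Band 3: 7719 * 0.971 = 7495
Band 4: 15439 * 0.954 = 14729
Band 5: 20129 * 0.958 = 19284
Band 6: 8814 * 0.945 = 8329
Band 7: 17388 * 0.973 + 23974 * 0.594 = 16919 + 14241 = 31160
Population now: 0–14=3798, 15–29=6252, 30–44=7495, 45–59=14729, 60–74=19284, 75–89=8329, 90+=31160
After projecting period 3:
Births: 6252 * 0.256 = 1601  |  7495 * 0.118 = 884 → 2485
Band 2: 3798 * 0.953 = 3619
Band 3: 6252 * 0.971 = 6071
Band 4: 7495 * 0.954 = 7150
Band 5: 14729 * 0.958 = 14110
Band 6: 19284 * 0.945 = 18223
Band 7: 8329 * 0.973 + 31160 * 0.594 = 8104 + 18509 = 26613
Population now: 0–14=2485, 15–29=3619, 30–44=6071, 45–59=7150, 60–74=14110, 75–89=18223, 90+=26613
Scenario A total after 3 periods: 78271
Scenario B projection —
After projecting period 1:
Births: 15900 * 0.306 = 4865  |  21100 * 0.118 = 2490 → 7355
Band 2: 8100 * 0.953 = 7719
Band 3: 15900 * 0.971 = 15439
Band 4: 21100 * 0.954 = 20129
Band 5: 9200 * 0.958 = 8814
Band 6: 18400 * 0.945 = 17388
Band 7: 20000 * 0.973 + 7600 * 0.594 = 19460 + 4514 = 23974
Population now: 0–14=7355, 15–29=7719, 30–44=15439, 45–59=20129, 60–74=8814, 75–89=17388, 90+=23974
After projecting period 2:
Births: 7719 * 0.306 = 2362  |  15439 * 0.118 = 1822 → 4184
Band 2: 7355 * 0.953 = 7009
Band 3: 7719 * 0.971 = 7495
Band 4: 15439 * 0.954 = 14729
Band 5: 20129 * 0.958 = 19284
Band 6: 8814 * 0.945 = 8329
Band 7: 17388 * 0.973 + 23974 * 0.594 = 16919 + 14241 = 31160
Population now: 0–14=4184, 15–29=7009, 30–44=7495, 45–59=14729, 60–74=19284, 75–89=8329, 90+=31160
After projecting period 3:
Births: 7009 * 0.306 = 2145  |  7495 * 0.118 = 884 → 3029
Band 2: 4184 * 0.953 = 3987
Band 3: 7009 * 0.971 = 6806
Band 4: 7495 * 0.954 = 7150
Band 5: 14729 * 0.958 = 14110
Band 6: 19284 * 0.945 = 18223
Band 7: 8329 * 0.973 + 31160 * 0.594 = 8104 + 18509 = 26613
Population now: 0–14=3029, 15–29=3987, 30–44=6806, 45–59=7150, 60–74=14110, 75–89=18223, 90+=26613
Scenario B total after 3 periods: 79918
Difference B − A = 79918 − 78271 = 1647

1647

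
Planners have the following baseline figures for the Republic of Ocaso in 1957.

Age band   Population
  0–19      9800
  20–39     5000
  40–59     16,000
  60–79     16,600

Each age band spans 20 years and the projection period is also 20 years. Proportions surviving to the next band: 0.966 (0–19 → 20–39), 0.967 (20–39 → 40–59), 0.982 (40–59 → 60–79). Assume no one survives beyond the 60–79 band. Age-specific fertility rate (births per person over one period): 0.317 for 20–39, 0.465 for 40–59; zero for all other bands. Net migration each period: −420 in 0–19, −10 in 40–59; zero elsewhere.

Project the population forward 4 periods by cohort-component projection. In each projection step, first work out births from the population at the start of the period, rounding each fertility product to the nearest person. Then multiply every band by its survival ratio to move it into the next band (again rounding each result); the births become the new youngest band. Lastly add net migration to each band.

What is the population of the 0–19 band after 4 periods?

4791

Period 1:
Births: 5000 * 0.317 = 1585, 16000 * 0.465 = 7440 ⇒ total 9025
20–39: 9800 * 0.966 = 9467
40–59: 5000 * 0.967 = 4835
60–79: 16000 * 0.982 = 15712
Net migration: 0–19 − 420 → 8605; 40–59 − 10 → 4825
Giving 8605 / 9467 / 4825 / 15712.
Period 2:
Births: 9467 * 0.317 = 3001, 4825 * 0.465 = 2244 ⇒ total 5245
20–39: 8605 * 0.966 = 8312
40–59: 9467 * 0.967 = 9155
60–79: 4825 * 0.982 = 4738
Net migration: 0–19 − 420 → 4825; 40–59 − 10 → 9145
Giving 4825 / 8312 / 9145 / 4738.
Period 3:
Births: 8312 * 0.317 = 2635, 9145 * 0.465 = 4252 ⇒ total 6887
20–39: 4825 * 0.966 = 4661
40–59: 8312 * 0.967 = 8038
60–79: 9145 * 0.982 = 8980
Net migration: 0–19 − 420 → 6467; 40–59 − 10 → 8028
Giving 6467 / 4661 / 8028 / 8980.
Period 4:
Births: 4661 * 0.317 = 1478, 8028 * 0.465 = 3733 ⇒ total 5211
20–39: 6467 * 0.966 = 6247
40–59: 4661 * 0.967 = 4507
60–79: 8028 * 0.982 = 7883
Net migration: 0–19 − 420 → 4791; 40–59 − 10 → 4497
Giving 4791 / 6247 / 4497 / 7883.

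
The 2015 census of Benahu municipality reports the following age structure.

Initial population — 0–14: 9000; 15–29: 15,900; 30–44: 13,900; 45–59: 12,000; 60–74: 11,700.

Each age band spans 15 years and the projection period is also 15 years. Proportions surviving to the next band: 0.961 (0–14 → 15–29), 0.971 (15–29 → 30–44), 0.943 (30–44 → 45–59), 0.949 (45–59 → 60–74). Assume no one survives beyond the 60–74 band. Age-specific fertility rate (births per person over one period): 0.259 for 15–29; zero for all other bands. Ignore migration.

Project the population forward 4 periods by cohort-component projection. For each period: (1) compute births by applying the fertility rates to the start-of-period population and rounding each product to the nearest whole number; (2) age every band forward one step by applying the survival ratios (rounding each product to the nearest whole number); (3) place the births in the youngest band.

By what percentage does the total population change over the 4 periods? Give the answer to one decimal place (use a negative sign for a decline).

Numbering the bands 1..5 from youngest to oldest:
[period 1]
Births: 15900 × 0.259 = 4118
Band 2: 9000 × 0.961 = 8649
Band 3: 15900 × 0.971 = 15439
Band 4: 13900 × 0.943 = 13108
Band 5: 12000 × 0.949 = 11388
→ [4118, 8649, 15439, 13108, 11388]
[period 2]
Births: 8649 × 0.259 = 2240
Band 2: 4118 × 0.961 = 3957
Band 3: 8649 × 0.971 = 8398
Band 4: 15439 × 0.943 = 14559
Band 5: 13108 × 0.949 = 12439
→ [2240, 3957, 8398, 14559, 12439]
[period 3]
Births: 3957 × 0.259 = 1025
Band 2: 2240 × 0.961 = 2153
Band 3: 3957 × 0.971 = 3842
Band 4: 8398 × 0.943 = 7919
Band 5: 14559 × 0.949 = 13816
→ [1025, 2153, 3842, 7919, 13816]
[period 4]
Births: 2153 × 0.259 = 558
Band 2: 1025 × 0.961 = 985
Band 3: 2153 × 0.971 = 2091
Band 4: 3842 × 0.943 = 3623
Band 5: 7919 × 0.949 = 7515
→ [558, 985, 2091, 3623, 7515]
Total: 62500 → 14772; change = -47728; percentage change = -76.4%

-76.4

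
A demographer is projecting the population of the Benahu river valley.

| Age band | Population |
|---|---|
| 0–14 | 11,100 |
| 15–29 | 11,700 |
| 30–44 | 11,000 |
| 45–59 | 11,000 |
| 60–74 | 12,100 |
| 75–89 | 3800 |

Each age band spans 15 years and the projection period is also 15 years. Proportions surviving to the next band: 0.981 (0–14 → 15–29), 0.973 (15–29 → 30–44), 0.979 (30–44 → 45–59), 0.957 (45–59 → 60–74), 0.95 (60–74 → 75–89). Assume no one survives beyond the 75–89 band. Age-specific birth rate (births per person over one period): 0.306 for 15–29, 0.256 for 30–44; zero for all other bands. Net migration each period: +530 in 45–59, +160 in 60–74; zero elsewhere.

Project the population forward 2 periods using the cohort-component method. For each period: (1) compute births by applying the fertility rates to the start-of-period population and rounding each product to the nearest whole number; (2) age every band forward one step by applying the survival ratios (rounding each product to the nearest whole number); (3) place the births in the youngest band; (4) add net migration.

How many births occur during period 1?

Let band 1 be 0–14 through band 6 = 75–89.
Period 1:
Births: 11700 × 0.306 = 3580  |  11000 × 0.256 = 2816 — total 6396
Band 2: 11100 × 0.981 = 10889
Band 3: 11700 × 0.973 = 11384
Band 4: 11000 × 0.979 = 10769
Band 5: 11000 × 0.957 = 10527
Band 6: 12100 × 0.95 = 11495
Net migration: Band 4 + 530 → 11299; Band 5 + 160 → 10687
→ [6396, 10889, 11384, 11299, 10687, 11495]

6396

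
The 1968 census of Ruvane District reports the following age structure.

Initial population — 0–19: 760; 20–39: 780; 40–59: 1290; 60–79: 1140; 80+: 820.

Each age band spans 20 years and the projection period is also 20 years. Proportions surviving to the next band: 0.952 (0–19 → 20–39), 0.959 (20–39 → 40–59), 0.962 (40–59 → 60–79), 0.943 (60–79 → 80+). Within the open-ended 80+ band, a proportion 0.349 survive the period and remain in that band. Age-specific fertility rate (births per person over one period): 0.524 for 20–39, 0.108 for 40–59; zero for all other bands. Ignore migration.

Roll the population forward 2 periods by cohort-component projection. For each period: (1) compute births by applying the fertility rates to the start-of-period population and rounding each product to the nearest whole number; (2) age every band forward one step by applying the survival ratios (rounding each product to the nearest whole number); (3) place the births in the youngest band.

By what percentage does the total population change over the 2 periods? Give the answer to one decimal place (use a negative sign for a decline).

Period 1.
Births: 780 × 0.524 = 409  |  1290 × 0.108 = 139 — total 548
20–39: 760 × 0.952 = 724
40–59: 780 × 0.959 = 748
60–79: 1290 × 0.962 = 1241
80+: 1140 × 0.943 + 820 × 0.349 = 1075 + 286 = 1361
Population now: 0–19=548, 20–39=724, 40–59=748, 60–79=1241, 80+=1361
Period 2.
Births: 724 × 0.524 = 379  |  748 × 0.108 = 81 — total 460
20–39: 548 × 0.952 = 522
40–59: 724 × 0.959 = 694
60–79: 748 × 0.962 = 720
80+: 1241 × 0.943 + 1361 × 0.349 = 1170 + 475 = 1645
Population now: 0–19=460, 20–39=522, 40–59=694, 60–79=720, 80+=1645
Total: 4790 → 4041; change = -749; percentage change = -15.6%

-15.6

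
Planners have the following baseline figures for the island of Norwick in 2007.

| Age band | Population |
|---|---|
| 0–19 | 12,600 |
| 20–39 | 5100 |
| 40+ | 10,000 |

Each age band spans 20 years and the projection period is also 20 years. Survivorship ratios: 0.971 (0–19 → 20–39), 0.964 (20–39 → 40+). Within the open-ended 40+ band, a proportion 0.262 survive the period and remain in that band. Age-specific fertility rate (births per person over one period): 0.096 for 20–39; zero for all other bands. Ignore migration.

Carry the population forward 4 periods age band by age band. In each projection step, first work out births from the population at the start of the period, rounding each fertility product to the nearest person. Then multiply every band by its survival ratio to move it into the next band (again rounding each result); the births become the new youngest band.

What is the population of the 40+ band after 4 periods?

Let band 1 be 0–19 through band 3 = 40+.
After projecting period 1:
Births: 5100 × 0.096 = 490
Band 2: 12600 × 0.971 = 12235
Band 3: 5100 × 0.964 + 10000 × 0.262 = 4916 + 2620 = 7536
Population now: 0–19=490, 20–39=12235, 40+=7536
After projecting period 2:
Births: 12235 × 0.096 = 1175
Band 2: 490 × 0.971 = 476
Band 3: 12235 × 0.964 + 7536 × 0.262 = 11795 + 1974 = 13769
Population now: 0–19=1175, 20–39=476, 40+=13769
After projecting period 3:
Births: 476 × 0.096 = 46
Band 2: 1175 × 0.971 = 1141
Band 3: 476 × 0.964 + 13769 × 0.262 = 459 + 3607 = 4066
Population now: 0–19=46, 20–39=1141, 40+=4066
After projecting period 4:
Births: 1141 × 0.096 = 110
Band 2: 46 × 0.971 = 45
Band 3: 1141 × 0.964 + 4066 × 0.262 = 1100 + 1065 = 2165
Population now: 0–19=110, 20–39=45, 40+=2165

2165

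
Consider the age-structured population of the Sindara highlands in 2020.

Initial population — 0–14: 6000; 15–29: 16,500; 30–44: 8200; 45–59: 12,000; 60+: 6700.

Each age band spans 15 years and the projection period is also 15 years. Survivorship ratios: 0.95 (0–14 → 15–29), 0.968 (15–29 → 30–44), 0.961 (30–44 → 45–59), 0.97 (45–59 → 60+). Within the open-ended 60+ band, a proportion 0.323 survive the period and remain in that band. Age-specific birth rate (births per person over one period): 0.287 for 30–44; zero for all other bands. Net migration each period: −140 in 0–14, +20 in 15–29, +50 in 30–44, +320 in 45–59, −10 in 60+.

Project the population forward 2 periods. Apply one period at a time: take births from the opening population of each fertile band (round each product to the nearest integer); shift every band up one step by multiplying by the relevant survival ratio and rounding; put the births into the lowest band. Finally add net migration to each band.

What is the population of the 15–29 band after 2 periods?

2122

Period 1.
Births: 8200 × 0.287 = 2353
15–29: 6000 × 0.95 = 5700
30–44: 16500 × 0.968 = 15972
45–59: 8200 × 0.961 = 7880
60+: 12000 × 0.97 + 6700 × 0.323 = 11640 + 2164 = 13804
Net migration: 0–14 − 140 → 2213; 15–29 + 20 → 5720; 30–44 + 50 → 16022; 45–59 + 320 → 8200; 60+ − 10 → 13794
→ [2213, 5720, 16022, 8200, 13794]
Period 2.
Births: 16022 × 0.287 = 4598
15–29: 2213 × 0.95 = 2102
30–44: 5720 × 0.968 = 5537
45–59: 16022 × 0.961 = 15397
60+: 8200 × 0.97 + 13794 × 0.323 = 7954 + 4455 = 12409
Net migration: 0–14 − 140 → 4458; 15–29 + 20 → 2122; 30–44 + 50 → 5587; 45–59 + 320 → 15717; 60+ − 10 → 12399
→ [4458, 2122, 5587, 15717, 12399]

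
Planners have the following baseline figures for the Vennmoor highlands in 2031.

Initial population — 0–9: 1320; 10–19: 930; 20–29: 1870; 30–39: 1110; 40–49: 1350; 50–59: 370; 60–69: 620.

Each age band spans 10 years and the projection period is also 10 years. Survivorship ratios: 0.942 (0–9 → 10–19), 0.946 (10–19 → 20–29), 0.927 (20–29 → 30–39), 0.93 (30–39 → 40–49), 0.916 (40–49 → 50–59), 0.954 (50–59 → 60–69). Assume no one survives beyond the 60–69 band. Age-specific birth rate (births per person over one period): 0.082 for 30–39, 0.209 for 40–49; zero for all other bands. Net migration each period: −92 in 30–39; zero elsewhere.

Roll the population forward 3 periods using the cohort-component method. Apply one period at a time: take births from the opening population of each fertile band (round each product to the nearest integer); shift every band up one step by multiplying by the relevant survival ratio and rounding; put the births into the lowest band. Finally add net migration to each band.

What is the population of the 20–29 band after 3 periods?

Call the bands 1 to 7, youngest first.
[period 1]
Births: 1110 × 0.082 = 91, 1350 × 0.209 = 282 → 373
Band 2: 1320 × 0.942 = 1243
Band 3: 930 × 0.946 = 880
Band 4: 1870 × 0.927 = 1733
Band 5: 1110 × 0.93 = 1032
Band 6: 1350 × 0.916 = 1237
Band 7: 370 × 0.954 = 353
Net migration: Band 4 − 92 → 1641
Giving 373 / 1243 / 880 / 1641 / 1032 / 1237 / 353.
[period 2]
Births: 1641 × 0.082 = 135, 1032 × 0.209 = 216 → 351
Band 2: 373 × 0.942 = 351
Band 3: 1243 × 0.946 = 1176
Band 4: 880 × 0.927 = 816
Band 5: 1641 × 0.93 = 1526
Band 6: 1032 × 0.916 = 945
Band 7: 1237 × 0.954 = 1180
Net migration: Band 4 − 92 → 724
Giving 351 / 351 / 1176 / 724 / 1526 / 945 / 1180.
[period 3]
Births: 724 × 0.082 = 59, 1526 × 0.209 = 319 → 378
Band 2: 351 × 0.942 = 331
Band 3: 351 × 0.946 = 332
Band 4: 1176 × 0.927 = 1090
Band 5: 724 × 0.93 = 673
Band 6: 1526 × 0.916 = 1398
Band 7: 945 × 0.954 = 902
Net migration: Band 4 − 92 → 998
Giving 378 / 331 / 332 / 998 / 673 / 1398 / 902.

332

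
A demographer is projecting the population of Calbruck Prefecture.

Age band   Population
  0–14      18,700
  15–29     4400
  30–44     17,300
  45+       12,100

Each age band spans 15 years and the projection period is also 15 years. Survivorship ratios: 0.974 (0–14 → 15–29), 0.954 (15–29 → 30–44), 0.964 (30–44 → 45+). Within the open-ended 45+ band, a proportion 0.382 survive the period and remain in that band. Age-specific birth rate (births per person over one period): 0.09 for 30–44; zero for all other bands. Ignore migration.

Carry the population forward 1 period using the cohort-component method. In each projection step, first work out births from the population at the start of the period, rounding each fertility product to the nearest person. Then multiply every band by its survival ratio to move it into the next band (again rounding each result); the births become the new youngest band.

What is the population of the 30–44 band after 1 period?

4198

Numbering the bands 1..4 from youngest to oldest:
Period 1:
Births: 17300 * 0.09 = 1557
Band 2: 18700 * 0.974 = 18214
Band 3: 4400 * 0.954 = 4198
Band 4: 17300 * 0.964 + 12100 * 0.382 = 16677 + 4622 = 21299
End of period: [1557, 18214, 4198, 21299]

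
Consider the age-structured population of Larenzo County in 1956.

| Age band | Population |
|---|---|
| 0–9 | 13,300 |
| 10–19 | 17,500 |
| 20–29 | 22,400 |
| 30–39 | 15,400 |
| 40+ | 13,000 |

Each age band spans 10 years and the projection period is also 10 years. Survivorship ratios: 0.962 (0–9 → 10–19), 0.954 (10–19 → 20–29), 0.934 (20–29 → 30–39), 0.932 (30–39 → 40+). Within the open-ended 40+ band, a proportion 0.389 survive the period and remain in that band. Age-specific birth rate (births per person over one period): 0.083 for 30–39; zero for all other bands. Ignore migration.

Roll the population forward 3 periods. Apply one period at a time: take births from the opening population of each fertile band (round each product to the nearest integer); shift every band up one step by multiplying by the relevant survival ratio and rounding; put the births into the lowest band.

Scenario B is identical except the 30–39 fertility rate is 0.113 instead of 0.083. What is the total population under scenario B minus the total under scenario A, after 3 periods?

Period 1:
Births: 15400 × 0.083 = 1278
10–19: 13300 × 0.962 = 12795
20–29: 17500 × 0.954 = 16695
30–39: 22400 × 0.934 = 20922
40+: 15400 × 0.932 + 13000 × 0.389 = 14353 + 5057 = 19410
Population now: 0–9=1278, 10–19=12795, 20–29=16695, 30–39=20922, 40+=19410
Period 2:
Births: 20922 × 0.083 = 1737
10–19: 1278 × 0.962 = 1229
20–29: 12795 × 0.954 = 12206
30–39: 16695 × 0.934 = 15593
40+: 20922 × 0.932 + 19410 × 0.389 = 19499 + 7550 = 27049
Population now: 0–9=1737, 10–19=1229, 20–29=12206, 30–39=15593, 40+=27049
Period 3:
Births: 15593 × 0.083 = 1294
10–19: 1737 × 0.962 = 1671
20–29: 1229 × 0.954 = 1172
30–39: 12206 × 0.934 = 11400
40+: 15593 × 0.932 + 27049 × 0.389 = 14533 + 10522 = 25055
Population now: 0–9=1294, 10–19=1671, 20–29=1172, 30–39=11400, 40+=25055
Scenario A total after 3 periods: 40592
Scenario B projection —
Period 1:
Births: 15400 × 0.113 = 1740
10–19: 13300 × 0.962 = 12795
20–29: 17500 × 0.954 = 16695
30–39: 22400 × 0.934 = 20922
40+: 15400 × 0.932 + 13000 × 0.389 = 14353 + 5057 = 19410
Population now: 0–9=1740, 10–19=12795, 20–29=16695, 30–39=20922, 40+=19410
Period 2:
Births: 20922 × 0.113 = 2364
10–19: 1740 × 0.962 = 1674
20–29: 12795 × 0.954 = 12206
30–39: 16695 × 0.934 = 15593
40+: 20922 × 0.932 + 19410 × 0.389 = 19499 + 7550 = 27049
Population now: 0–9=2364, 10–19=1674, 20–29=12206, 30–39=15593, 40+=27049
Period 3:
Births: 15593 × 0.113 = 1762
10–19: 2364 × 0.962 = 2274
20–29: 1674 × 0.954 = 1597
30–39: 12206 × 0.934 = 11400
40+: 15593 × 0.932 + 27049 × 0.389 = 14533 + 10522 = 25055
Population now: 0–9=1762, 10–19=2274, 20–29=1597, 30–39=11400, 40+=25055
Scenario B total after 3 periods: 42088
Difference B − A = 42088 − 40592 = 1496

1496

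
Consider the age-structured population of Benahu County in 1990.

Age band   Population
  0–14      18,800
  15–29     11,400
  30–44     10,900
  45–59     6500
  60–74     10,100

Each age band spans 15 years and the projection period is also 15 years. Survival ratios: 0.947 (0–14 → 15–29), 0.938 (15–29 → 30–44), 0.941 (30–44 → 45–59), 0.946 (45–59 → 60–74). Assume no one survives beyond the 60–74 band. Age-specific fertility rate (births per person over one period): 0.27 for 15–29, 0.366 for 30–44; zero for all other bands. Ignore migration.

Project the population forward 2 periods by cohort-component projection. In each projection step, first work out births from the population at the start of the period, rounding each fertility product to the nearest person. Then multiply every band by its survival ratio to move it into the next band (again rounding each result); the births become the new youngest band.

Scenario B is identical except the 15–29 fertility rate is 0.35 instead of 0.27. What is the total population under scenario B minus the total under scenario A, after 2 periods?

2288

— Period 1 —
Births: 11400 * 0.27 = 3078 ; 10900 * 0.366 = 3989 — total 7067
15–29: 18800 * 0.947 = 17804
30–44: 11400 * 0.938 = 10693
45–59: 10900 * 0.941 = 10257
60–74: 6500 * 0.946 = 6149
→ [7067, 17804, 10693, 10257, 6149]
— Period 2 —
Births: 17804 * 0.27 = 4807 ; 10693 * 0.366 = 3914 — total 8721
15–29: 7067 * 0.947 = 6692
30–44: 17804 * 0.938 = 16700
45–59: 10693 * 0.941 = 10062
60–74: 10257 * 0.946 = 9703
→ [8721, 6692, 16700, 10062, 9703]
Scenario A total after 2 periods: 51878
Scenario B projection —
— Period 1 —
Births: 11400 * 0.35 = 3990 ; 10900 * 0.366 = 3989 — total 7979
15–29: 18800 * 0.947 = 17804
30–44: 11400 * 0.938 = 10693
45–59: 10900 * 0.941 = 10257
60–74: 6500 * 0.946 = 6149
→ [7979, 17804, 10693, 10257, 6149]
— Period 2 —
Births: 17804 * 0.35 = 6231 ; 10693 * 0.366 = 3914 — total 10145
15–29: 7979 * 0.947 = 7556
30–44: 17804 * 0.938 = 16700
45–59: 10693 * 0.941 = 10062
60–74: 10257 * 0.946 = 9703
→ [10145, 7556, 16700, 10062, 9703]
Scenario B total after 2 periods: 54166
Difference B − A = 54166 − 51878 = 2288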